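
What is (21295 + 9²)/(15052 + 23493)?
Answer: 21376/38545 ≈ 0.55457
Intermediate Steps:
(21295 + 9²)/(15052 + 23493) = (21295 + 81)/38545 = 21376*(1/38545) = 21376/38545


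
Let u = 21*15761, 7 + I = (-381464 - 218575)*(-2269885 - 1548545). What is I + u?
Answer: 2291207249744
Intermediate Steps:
I = 2291206918763 (I = -7 + (-381464 - 218575)*(-2269885 - 1548545) = -7 - 600039*(-3818430) = -7 + 2291206918770 = 2291206918763)
u = 330981
I + u = 2291206918763 + 330981 = 2291207249744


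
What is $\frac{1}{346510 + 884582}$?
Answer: $\frac{1}{1231092} \approx 8.1229 \cdot 10^{-7}$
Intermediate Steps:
$\frac{1}{346510 + 884582} = \frac{1}{1231092}$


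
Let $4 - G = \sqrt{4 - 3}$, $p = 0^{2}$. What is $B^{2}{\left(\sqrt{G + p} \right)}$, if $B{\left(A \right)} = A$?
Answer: $3$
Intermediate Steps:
$p = 0$
$G = 3$ ($G = 4 - \sqrt{4 - 3} = 4 - \sqrt{1} = 4 - 1 = 3$)
$B^{2}{\left(\sqrt{G + p} \right)} = \left(\sqrt{3 + 0}\right)^{2} = \left(\sqrt{3}\right)^{2} = 3$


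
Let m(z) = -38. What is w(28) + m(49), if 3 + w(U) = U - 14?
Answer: -27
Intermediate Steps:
w(U) = -17 + U (w(U) = -3 + (U - 14) = -3 + (-14 + U) = -17 + U)
w(28) + m(49) = (-17 + 28) - 38 = 11 - 38 = -27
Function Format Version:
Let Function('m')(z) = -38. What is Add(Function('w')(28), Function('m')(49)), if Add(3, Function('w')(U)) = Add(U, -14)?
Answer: -27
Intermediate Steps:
Function('w')(U) = Add(-17, U) (Function('w')(U) = Add(-3, Add(U, -14)) = Add(-3, Add(-14, U)) = Add(-17, U))
Add(Function('w')(28), Function('m')(49)) = Add(Add(-17, 28), -38) = Add(11, -38) = -27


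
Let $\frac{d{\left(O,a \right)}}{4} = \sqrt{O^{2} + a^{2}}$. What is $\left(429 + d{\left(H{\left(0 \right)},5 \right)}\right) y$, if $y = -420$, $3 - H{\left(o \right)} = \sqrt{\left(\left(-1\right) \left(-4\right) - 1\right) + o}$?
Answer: $-180180 - 1680 \sqrt{37 - 6 \sqrt{3}} \approx -1.8885 \cdot 10^{5}$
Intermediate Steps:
$H{\left(o \right)} = 3 - \sqrt{3 + o}$ ($H{\left(o \right)} = 3 - \sqrt{\left(\left(-1\right) \left(-4\right) - 1\right) + o} = 3 - \sqrt{\left(4 - 1\right) + o} = 3 - \sqrt{3 + o}$)
$d{\left(O,a \right)} = 4 \sqrt{O^{2} + a^{2}}$
$\left(429 + d{\left(H{\left(0 \right)},5 \right)}\right) y = \left(429 + 4 \sqrt{\left(3 - \sqrt{3 + 0}\right)^{2} + 5^{2}}\right) \left(-420\right) = \left(429 + 4 \sqrt{\left(3 - \sqrt{3}\right)^{2} + 25}\right) \left(-420\right) = \left(429 + 4 \sqrt{25 + \left(3 - \sqrt{3}\right)^{2}}\right) \left(-420\right) = -180180 - 1680 \sqrt{25 + \left(3 - \sqrt{3}\right)^{2}}$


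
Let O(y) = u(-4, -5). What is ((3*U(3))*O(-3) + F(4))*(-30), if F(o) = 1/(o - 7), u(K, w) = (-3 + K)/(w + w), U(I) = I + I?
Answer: -368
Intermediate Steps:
U(I) = 2*I
u(K, w) = (-3 + K)/(2*w) (u(K, w) = (-3 + K)/((2*w)) = (-3 + K)*(1/(2*w)) = (-3 + K)/(2*w))
O(y) = 7/10 (O(y) = (1/2)*(-3 - 4)/(-5) = (1/2)*(-1/5)*(-7) = 7/10)
F(o) = 1/(-7 + o)
((3*U(3))*O(-3) + F(4))*(-30) = ((3*(2*3))*(7/10) + 1/(-7 + 4))*(-30) = ((3*6)*(7/10) + 1/(-3))*(-30) = (18*(7/10) - 1/3)*(-30) = (63/5 - 1/3)*(-30) = (184/15)*(-30) = -368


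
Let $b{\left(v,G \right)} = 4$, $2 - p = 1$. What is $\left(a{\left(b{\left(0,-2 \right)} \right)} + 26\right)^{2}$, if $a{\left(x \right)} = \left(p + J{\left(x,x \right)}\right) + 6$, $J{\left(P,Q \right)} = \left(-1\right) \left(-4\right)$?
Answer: $1369$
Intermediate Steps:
$p = 1$ ($p = 2 - 1 = 1$)
$J{\left(P,Q \right)} = 4$
$a{\left(x \right)} = 11$ ($a{\left(x \right)} = \left(1 + 4\right) + 6 = 5 + 6 = 11$)
$\left(a{\left(b{\left(0,-2 \right)} \right)} + 26\right)^{2} = \left(11 + 26\right)^{2} = 37^{2} = 1369$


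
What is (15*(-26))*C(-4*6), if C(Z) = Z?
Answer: 9360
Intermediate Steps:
(15*(-26))*C(-4*6) = (15*(-26))*(-4*6) = -390*(-24) = 9360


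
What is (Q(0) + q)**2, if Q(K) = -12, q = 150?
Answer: 19044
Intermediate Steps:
(Q(0) + q)**2 = (-12 + 150)**2 = 138**2 = 19044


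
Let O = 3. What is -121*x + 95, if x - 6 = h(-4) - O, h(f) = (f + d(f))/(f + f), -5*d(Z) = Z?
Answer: -1582/5 ≈ -316.40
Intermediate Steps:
d(Z) = -Z/5
h(f) = ⅖ (h(f) = (f - f/5)/(f + f) = (4*f/5)/((2*f)) = (4*f/5)*(1/(2*f)) = ⅖)
x = 17/5 (x = 6 + (⅖ - 1*3) = 6 + (⅖ - 3) = 6 - 13/5 = 17/5 ≈ 3.4000)
-121*x + 95 = -121*17/5 + 95 = -2057/5 + 95 = -1582/5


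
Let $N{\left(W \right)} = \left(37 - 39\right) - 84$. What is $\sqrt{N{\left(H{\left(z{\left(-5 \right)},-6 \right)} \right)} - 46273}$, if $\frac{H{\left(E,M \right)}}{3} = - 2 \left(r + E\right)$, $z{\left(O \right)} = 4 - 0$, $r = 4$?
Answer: $3 i \sqrt{5151} \approx 215.31 i$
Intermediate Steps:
$z{\left(O \right)} = 4$ ($z{\left(O \right)} = 4 + 0 = 4$)
$H{\left(E,M \right)} = -24 - 6 E$ ($H{\left(E,M \right)} = 3 \left(- 2 \left(4 + E\right)\right) = 3 \left(-8 - 2 E\right) = -24 - 6 E$)
$N{\left(W \right)} = -86$ ($N{\left(W \right)} = \left(37 - 39\right) - 84 = -2 - 84 = -86$)
$\sqrt{N{\left(H{\left(z{\left(-5 \right)},-6 \right)} \right)} - 46273} = \sqrt{-86 - 46273} = \sqrt{-46359} = 3 i \sqrt{5151}$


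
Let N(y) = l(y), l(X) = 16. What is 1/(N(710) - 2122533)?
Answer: -1/2122517 ≈ -4.7114e-7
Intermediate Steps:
N(y) = 16
1/(N(710) - 2122533) = 1/(16 - 2122533) = 1/(-2122517) = -1/2122517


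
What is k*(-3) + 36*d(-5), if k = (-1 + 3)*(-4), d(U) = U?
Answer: -156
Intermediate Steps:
k = -8 (k = 2*(-4) = -8)
k*(-3) + 36*d(-5) = -8*(-3) + 36*(-5) = 24 - 180 = -156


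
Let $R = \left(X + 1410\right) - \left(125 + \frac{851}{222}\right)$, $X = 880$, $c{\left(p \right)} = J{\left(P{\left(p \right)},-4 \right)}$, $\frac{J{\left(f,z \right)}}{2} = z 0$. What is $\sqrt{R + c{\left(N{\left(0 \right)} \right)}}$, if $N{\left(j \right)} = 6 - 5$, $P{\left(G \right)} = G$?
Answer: $\frac{\sqrt{77802}}{6} \approx 46.488$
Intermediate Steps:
$N{\left(j \right)} = 1$ ($N{\left(j \right)} = 6 - 5 = 1$)
$J{\left(f,z \right)} = 0$ ($J{\left(f,z \right)} = 2 z 0 = 2 \cdot 0 = 0$)
$c{\left(p \right)} = 0$
$R = \frac{12967}{6}$ ($R = \left(880 + 1410\right) - \left(125 + \frac{851}{222}\right) = 2290 - \frac{773}{6} = \frac{12967}{6} \approx 2161.2$)
$\sqrt{R + c{\left(N{\left(0 \right)} \right)}} = \sqrt{\frac{12967}{6} + 0} = \sqrt{\frac{12967}{6}} = \frac{\sqrt{77802}}{6}$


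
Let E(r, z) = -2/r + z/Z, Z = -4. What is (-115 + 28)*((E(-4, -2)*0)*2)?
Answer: 0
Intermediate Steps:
E(r, z) = -2/r - z/4 (E(r, z) = -2/r + z/(-4) = -2/r + z*(-¼) = -2/r - z/4)
(-115 + 28)*((E(-4, -2)*0)*2) = (-115 + 28)*(((-2/(-4) - ¼*(-2))*0)*2) = -87*(-2*(-¼) + ½)*0*2 = -87*(½ + ½)*0*2 = -87*1*0*2 = -0*2 = -87*0 = 0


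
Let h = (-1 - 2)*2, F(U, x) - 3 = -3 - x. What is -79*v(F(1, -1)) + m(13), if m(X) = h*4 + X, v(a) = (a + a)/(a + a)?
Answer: -90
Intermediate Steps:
F(U, x) = -x (F(U, x) = 3 + (-3 - x) = -x)
h = -6 (h = -3*2 = -6)
v(a) = 1 (v(a) = (2*a)/((2*a)) = (2*a)*(1/(2*a)) = 1)
m(X) = -24 + X (m(X) = -6*4 + X = -24 + X)
-79*v(F(1, -1)) + m(13) = -79*1 + (-24 + 13) = -79 - 11 = -90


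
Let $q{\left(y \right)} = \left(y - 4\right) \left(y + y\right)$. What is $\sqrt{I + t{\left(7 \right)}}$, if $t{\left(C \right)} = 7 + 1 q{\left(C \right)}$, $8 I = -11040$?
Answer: $11 i \sqrt{11} \approx 36.483 i$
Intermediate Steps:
$I = -1380$ ($I = \frac{1}{8} \left(-11040\right) = -1380$)
$q{\left(y \right)} = 2 y \left(-4 + y\right)$ ($q{\left(y \right)} = \left(-4 + y\right) 2 y = 2 y \left(-4 + y\right)$)
$t{\left(C \right)} = 7 + 2 C \left(-4 + C\right)$ ($t{\left(C \right)} = 7 + 1 \cdot 2 C \left(-4 + C\right) = 7 + 2 C \left(-4 + C\right)$)
$\sqrt{I + t{\left(7 \right)}} = \sqrt{-1380 + \left(7 + 2 \cdot 7 \left(-4 + 7\right)\right)} = \sqrt{-1380 + \left(7 + 2 \cdot 7 \cdot 3\right)} = \sqrt{-1380 + \left(7 + 42\right)} = \sqrt{-1380 + 49} = \sqrt{-1331} = 11 i \sqrt{11}$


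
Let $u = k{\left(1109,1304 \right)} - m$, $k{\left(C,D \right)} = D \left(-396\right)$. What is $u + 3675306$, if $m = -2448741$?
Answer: $5607663$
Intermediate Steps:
$k{\left(C,D \right)} = - 396 D$
$u = 1932357$ ($u = \left(-396\right) 1304 - -2448741 = -516384 + 2448741 = 1932357$)
$u + 3675306 = 1932357 + 3675306 = 5607663$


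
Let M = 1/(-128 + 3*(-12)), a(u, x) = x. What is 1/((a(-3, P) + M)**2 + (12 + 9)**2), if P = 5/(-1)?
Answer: 26896/12535177 ≈ 0.0021456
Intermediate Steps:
P = -5 (P = 5*(-1) = -5)
M = -1/164 (M = 1/(-128 - 36) = 1/(-164) = -1/164 ≈ -0.0060976)
1/((a(-3, P) + M)**2 + (12 + 9)**2) = 1/((-5 - 1/164)**2 + (12 + 9)**2) = 1/((-821/164)**2 + 21**2) = 1/(674041/26896 + 441) = 1/(12535177/26896) = 26896/12535177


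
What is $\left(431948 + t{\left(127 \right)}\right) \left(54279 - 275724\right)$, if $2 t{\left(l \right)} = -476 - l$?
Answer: $- \frac{191171918385}{2} \approx -9.5586 \cdot 10^{10}$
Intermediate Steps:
$t{\left(l \right)} = -238 - \frac{l}{2}$ ($t{\left(l \right)} = \frac{-476 - l}{2} = -238 - \frac{l}{2}$)
$\left(431948 + t{\left(127 \right)}\right) \left(54279 - 275724\right) = \left(431948 - \frac{603}{2}\right) \left(54279 - 275724\right) = \left(431948 - \frac{603}{2}\right) \left(-221445\right) = \frac{863293}{2} \left(-221445\right) = - \frac{191171918385}{2}$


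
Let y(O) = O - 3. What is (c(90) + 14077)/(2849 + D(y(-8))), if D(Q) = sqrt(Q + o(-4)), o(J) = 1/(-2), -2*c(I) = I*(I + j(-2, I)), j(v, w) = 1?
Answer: 56877436/16233625 - 9982*I*sqrt(46)/16233625 ≈ 3.5037 - 0.0041704*I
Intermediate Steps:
c(I) = -I*(1 + I)/2 (c(I) = -I*(I + 1)/2 = -I*(1 + I)/2)
o(J) = -1/2
y(O) = -3 + O
D(Q) = sqrt(-1/2 + Q) (D(Q) = sqrt(Q - 1/2) = sqrt(-1/2 + Q))
(c(90) + 14077)/(2849 + D(y(-8))) = (-1/2*90*(1 + 90) + 14077)/(2849 + sqrt(-2 + 4*(-3 - 8))/2) = (-1/2*90*91 + 14077)/(2849 + sqrt(-2 + 4*(-11))/2) = (-4095 + 14077)/(2849 + sqrt(-2 - 44)/2) = 9982/(2849 + sqrt(-46)/2) = 9982/(2849 + (I*sqrt(46))/2) = 9982/(2849 + I*sqrt(46)/2)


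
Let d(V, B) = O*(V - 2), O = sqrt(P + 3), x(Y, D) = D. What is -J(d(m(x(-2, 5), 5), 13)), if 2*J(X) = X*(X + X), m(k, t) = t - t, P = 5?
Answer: -32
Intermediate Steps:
m(k, t) = 0
O = 2*sqrt(2) (O = sqrt(5 + 3) = sqrt(8) = 2*sqrt(2) ≈ 2.8284)
d(V, B) = 2*sqrt(2)*(-2 + V) (d(V, B) = (2*sqrt(2))*(V - 2) = (2*sqrt(2))*(-2 + V) = 2*sqrt(2)*(-2 + V))
J(X) = X**2 (J(X) = (X*(X + X))/2 = (X*(2*X))/2 = (2*X**2)/2 = X**2)
-J(d(m(x(-2, 5), 5), 13)) = -(2*sqrt(2)*(-2 + 0))**2 = -(2*sqrt(2)*(-2))**2 = -(-4*sqrt(2))**2 = -1*32 = -32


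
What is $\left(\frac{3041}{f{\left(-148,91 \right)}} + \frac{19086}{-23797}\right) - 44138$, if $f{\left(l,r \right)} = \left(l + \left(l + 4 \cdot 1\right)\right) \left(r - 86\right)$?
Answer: $- \frac{1533614131797}{34743620} \approx -44141.0$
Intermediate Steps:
$f{\left(l,r \right)} = \left(-86 + r\right) \left(4 + 2 l\right)$ ($f{\left(l,r \right)} = \left(l + \left(l + 4\right)\right) \left(-86 + r\right) = \left(l + \left(4 + l\right)\right) \left(-86 + r\right) = \left(4 + 2 l\right) \left(-86 + r\right) = \left(-86 + r\right) \left(4 + 2 l\right)$)
$\left(\frac{3041}{f{\left(-148,91 \right)}} + \frac{19086}{-23797}\right) - 44138 = \left(\frac{3041}{-344 - -25456 + 4 \cdot 91 + 2 \left(-148\right) 91} + \frac{19086}{-23797}\right) - 44138 = \left(\frac{3041}{-344 + 25456 + 364 - 26936} + 19086 \left(- \frac{1}{23797}\right)\right) - 44138 = \left(\frac{3041}{-1460} - \frac{19086}{23797}\right) - 44138 = \left(3041 \left(- \frac{1}{1460}\right) - \frac{19086}{23797}\right) - 44138 = \left(- \frac{3041}{1460} - \frac{19086}{23797}\right) - 44138 = - \frac{100232237}{34743620} - 44138 = - \frac{1533614131797}{34743620}$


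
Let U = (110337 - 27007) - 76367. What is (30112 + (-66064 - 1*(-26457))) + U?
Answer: -2532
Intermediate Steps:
U = 6963 (U = 83330 - 76367 = 6963)
(30112 + (-66064 - 1*(-26457))) + U = (30112 + (-66064 - 1*(-26457))) + 6963 = (30112 + (-66064 + 26457)) + 6963 = (30112 - 39607) + 6963 = -9495 + 6963 = -2532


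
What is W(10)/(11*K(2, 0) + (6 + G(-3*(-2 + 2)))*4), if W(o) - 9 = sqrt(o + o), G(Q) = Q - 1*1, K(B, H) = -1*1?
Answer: 1 + 2*sqrt(5)/9 ≈ 1.4969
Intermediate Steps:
K(B, H) = -1
G(Q) = -1 + Q (G(Q) = Q - 1 = -1 + Q)
W(o) = 9 + sqrt(2)*sqrt(o) (W(o) = 9 + sqrt(o + o) = 9 + sqrt(2*o) = 9 + sqrt(2)*sqrt(o))
W(10)/(11*K(2, 0) + (6 + G(-3*(-2 + 2)))*4) = (9 + sqrt(2)*sqrt(10))/(11*(-1) + (6 + (-1 - 3*(-2 + 2)))*4) = (9 + 2*sqrt(5))/(-11 + (6 + (-1 - 3*0))*4) = (9 + 2*sqrt(5))/(-11 + (6 + (-1 + 0))*4) = (9 + 2*sqrt(5))/(-11 + (6 - 1)*4) = (9 + 2*sqrt(5))/(-11 + 5*4) = (9 + 2*sqrt(5))/(-11 + 20) = (9 + 2*sqrt(5))/9 = (9 + 2*sqrt(5))*(1/9) = 1 + 2*sqrt(5)/9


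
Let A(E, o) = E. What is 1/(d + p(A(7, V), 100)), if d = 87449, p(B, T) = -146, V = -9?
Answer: 1/87303 ≈ 1.1454e-5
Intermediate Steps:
1/(d + p(A(7, V), 100)) = 1/(87449 - 146) = 1/87303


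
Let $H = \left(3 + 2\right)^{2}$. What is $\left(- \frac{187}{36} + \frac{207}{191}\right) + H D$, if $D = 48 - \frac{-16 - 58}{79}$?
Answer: $\frac{662332465}{543204} \approx 1219.3$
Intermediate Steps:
$H = 25$ ($H = 5^{2} = 25$)
$D = \frac{3866}{79}$ ($D = 48 - \left(-74\right) \frac{1}{79} = 48 - - \frac{74}{79} = 48 + \frac{74}{79} = \frac{3866}{79} \approx 48.937$)
$\left(- \frac{187}{36} + \frac{207}{191}\right) + H D = \left(- \frac{187}{36} + \frac{207}{191}\right) + 25 \cdot \frac{3866}{79} = \left(\left(-187\right) \frac{1}{36} + 207 \cdot \frac{1}{191}\right) + \frac{96650}{79} = \left(- \frac{187}{36} + \frac{207}{191}\right) + \frac{96650}{79} = - \frac{28265}{6876} + \frac{96650}{79} = \frac{662332465}{543204}$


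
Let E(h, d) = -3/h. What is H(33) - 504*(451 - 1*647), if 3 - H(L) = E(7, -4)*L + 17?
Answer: 691489/7 ≈ 98784.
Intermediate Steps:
H(L) = -14 + 3*L/7 (H(L) = 3 - ((-3/7)*L + 17) = 3 - ((-3*1/7)*L + 17) = 3 - (-3*L/7 + 17) = 3 - (17 - 3*L/7) = 3 + (-17 + 3*L/7) = -14 + 3*L/7)
H(33) - 504*(451 - 1*647) = (-14 + (3/7)*33) - 504*(451 - 1*647) = (-14 + 99/7) - 504*(451 - 647) = 1/7 - 504*(-196) = 1/7 + 98784 = 691489/7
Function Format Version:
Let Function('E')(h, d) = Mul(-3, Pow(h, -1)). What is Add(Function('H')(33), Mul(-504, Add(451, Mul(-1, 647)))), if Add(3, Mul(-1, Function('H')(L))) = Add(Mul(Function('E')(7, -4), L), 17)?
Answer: Rational(691489, 7) ≈ 98784.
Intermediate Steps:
Function('H')(L) = Add(-14, Mul(Rational(3, 7), L)) (Function('H')(L) = Add(3, Mul(-1, Add(Mul(Mul(-3, Pow(7, -1)), L), 17))) = Add(3, Mul(-1, Add(Mul(Mul(-3, Rational(1, 7)), L), 17))) = Add(3, Mul(-1, Add(Mul(Rational(-3, 7), L), 17))) = Add(3, Mul(-1, Add(17, Mul(Rational(-3, 7), L)))) = Add(3, Add(-17, Mul(Rational(3, 7), L))) = Add(-14, Mul(Rational(3, 7), L)))
Add(Function('H')(33), Mul(-504, Add(451, Mul(-1, 647)))) = Add(Add(-14, Mul(Rational(3, 7), 33)), Mul(-504, Add(451, Mul(-1, 647)))) = Add(Add(-14, Rational(99, 7)), Mul(-504, Add(451, -647))) = Add(Rational(1, 7), Mul(-504, -196)) = Add(Rational(1, 7), 98784) = Rational(691489, 7)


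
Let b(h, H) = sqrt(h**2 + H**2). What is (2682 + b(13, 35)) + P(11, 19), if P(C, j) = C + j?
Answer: 2712 + sqrt(1394) ≈ 2749.3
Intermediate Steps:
b(h, H) = sqrt(H**2 + h**2)
(2682 + b(13, 35)) + P(11, 19) = (2682 + sqrt(35**2 + 13**2)) + (11 + 19) = (2682 + sqrt(1225 + 169)) + 30 = (2682 + sqrt(1394)) + 30 = 2712 + sqrt(1394)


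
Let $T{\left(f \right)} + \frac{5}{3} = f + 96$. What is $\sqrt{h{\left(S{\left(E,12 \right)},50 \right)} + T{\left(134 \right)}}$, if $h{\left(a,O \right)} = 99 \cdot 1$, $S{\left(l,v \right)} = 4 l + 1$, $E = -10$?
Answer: $\frac{\sqrt{2946}}{3} \approx 18.092$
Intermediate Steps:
$S{\left(l,v \right)} = 1 + 4 l$
$h{\left(a,O \right)} = 99$
$T{\left(f \right)} = \frac{283}{3} + f$ ($T{\left(f \right)} = - \frac{5}{3} + \left(f + 96\right) = - \frac{5}{3} + \left(96 + f\right) = \frac{283}{3} + f$)
$\sqrt{h{\left(S{\left(E,12 \right)},50 \right)} + T{\left(134 \right)}} = \sqrt{99 + \left(\frac{283}{3} + 134\right)} = \sqrt{99 + \frac{685}{3}} = \sqrt{\frac{982}{3}} = \frac{\sqrt{2946}}{3}$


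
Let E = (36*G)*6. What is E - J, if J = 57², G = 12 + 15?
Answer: 2583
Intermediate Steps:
G = 27
J = 3249
E = 5832 (E = (36*27)*6 = 972*6 = 5832)
E - J = 5832 - 1*3249 = 5832 - 3249 = 2583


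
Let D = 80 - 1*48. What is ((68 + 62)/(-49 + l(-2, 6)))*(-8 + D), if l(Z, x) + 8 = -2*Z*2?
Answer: -3120/49 ≈ -63.673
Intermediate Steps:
D = 32 (D = 80 - 48 = 32)
l(Z, x) = -8 - 4*Z (l(Z, x) = -8 - 2*Z*2 = -8 - 4*Z)
((68 + 62)/(-49 + l(-2, 6)))*(-8 + D) = ((68 + 62)/(-49 + (-8 - 4*(-2))))*(-8 + 32) = (130/(-49 + (-8 + 8)))*24 = (130/(-49 + 0))*24 = (130/(-49))*24 = (130*(-1/49))*24 = -130/49*24 = -3120/49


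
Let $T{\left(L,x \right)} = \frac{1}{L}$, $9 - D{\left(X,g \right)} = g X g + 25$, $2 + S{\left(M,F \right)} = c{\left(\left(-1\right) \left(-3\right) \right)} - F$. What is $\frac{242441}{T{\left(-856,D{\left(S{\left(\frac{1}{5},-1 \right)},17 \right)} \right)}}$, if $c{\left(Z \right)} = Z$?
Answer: $-207529496$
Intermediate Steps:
$S{\left(M,F \right)} = 1 - F$ ($S{\left(M,F \right)} = -2 - \left(-3 + F\right) = 1 - F$)
$D{\left(X,g \right)} = -16 - X g^{2}$ ($D{\left(X,g \right)} = 9 - \left(g X g + 25\right) = 9 - \left(X g g + 25\right) = 9 - \left(X g^{2} + 25\right) = 9 - \left(25 + X g^{2}\right) = -16 - X g^{2}$)
$\frac{242441}{T{\left(-856,D{\left(S{\left(\frac{1}{5},-1 \right)},17 \right)} \right)}} = \frac{242441}{\frac{1}{-856}} = \frac{242441}{- \frac{1}{856}} = 242441 \left(-856\right) = -207529496$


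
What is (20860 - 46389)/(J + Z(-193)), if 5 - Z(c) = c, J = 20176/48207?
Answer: -1230676503/9565162 ≈ -128.66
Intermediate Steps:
J = 20176/48207 (J = 20176*(1/48207) = 20176/48207 ≈ 0.41853)
Z(c) = 5 - c
(20860 - 46389)/(J + Z(-193)) = (20860 - 46389)/(20176/48207 + (5 - 1*(-193))) = -25529/(20176/48207 + (5 + 193)) = -25529/(20176/48207 + 198) = -25529/9565162/48207 = -25529*48207/9565162 = -1230676503/9565162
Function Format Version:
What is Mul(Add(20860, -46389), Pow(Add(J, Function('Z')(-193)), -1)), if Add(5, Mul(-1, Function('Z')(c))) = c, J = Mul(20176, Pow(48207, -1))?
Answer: Rational(-1230676503, 9565162) ≈ -128.66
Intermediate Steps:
J = Rational(20176, 48207) (J = Mul(20176, Rational(1, 48207)) = Rational(20176, 48207) ≈ 0.41853)
Function('Z')(c) = Add(5, Mul(-1, c))
Mul(Add(20860, -46389), Pow(Add(J, Function('Z')(-193)), -1)) = Mul(Add(20860, -46389), Pow(Add(Rational(20176, 48207), Add(5, Mul(-1, -193))), -1)) = Mul(-25529, Pow(Add(Rational(20176, 48207), Add(5, 193)), -1)) = Mul(-25529, Pow(Add(Rational(20176, 48207), 198), -1)) = Mul(-25529, Pow(Rational(9565162, 48207), -1)) = Mul(-25529, Rational(48207, 9565162)) = Rational(-1230676503, 9565162)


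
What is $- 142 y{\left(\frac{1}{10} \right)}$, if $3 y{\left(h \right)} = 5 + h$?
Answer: $- \frac{1207}{5} \approx -241.4$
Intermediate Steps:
$y{\left(h \right)} = \frac{5}{3} + \frac{h}{3}$ ($y{\left(h \right)} = \frac{5 + h}{3} = \frac{5}{3} + \frac{h}{3}$)
$- 142 y{\left(\frac{1}{10} \right)} = - 142 \left(\frac{5}{3} + \frac{1}{3 \cdot 10}\right) = - 142 \left(\frac{5}{3} + \frac{1}{3} \cdot \frac{1}{10}\right) = - 142 \left(\frac{5}{3} + \frac{1}{30}\right) = \left(-142\right) \frac{17}{10} = - \frac{1207}{5}$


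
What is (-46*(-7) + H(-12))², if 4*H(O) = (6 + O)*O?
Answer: 115600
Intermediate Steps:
H(O) = O*(6 + O)/4 (H(O) = ((6 + O)*O)/4 = (O*(6 + O))/4 = O*(6 + O)/4)
(-46*(-7) + H(-12))² = (-46*(-7) + (¼)*(-12)*(6 - 12))² = (322 + (¼)*(-12)*(-6))² = (322 + 18)² = 340² = 115600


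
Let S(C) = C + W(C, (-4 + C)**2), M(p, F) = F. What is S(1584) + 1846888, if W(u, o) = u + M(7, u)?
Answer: 1851640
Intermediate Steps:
W(u, o) = 2*u (W(u, o) = u + u = 2*u)
S(C) = 3*C (S(C) = C + 2*C = 3*C)
S(1584) + 1846888 = 3*1584 + 1846888 = 4752 + 1846888 = 1851640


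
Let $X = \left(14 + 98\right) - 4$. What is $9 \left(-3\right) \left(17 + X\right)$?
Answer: $-3375$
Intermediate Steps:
$X = 108$ ($X = 112 - 4 = 108$)
$9 \left(-3\right) \left(17 + X\right) = 9 \left(-3\right) \left(17 + 108\right) = \left(-27\right) 125 = -3375$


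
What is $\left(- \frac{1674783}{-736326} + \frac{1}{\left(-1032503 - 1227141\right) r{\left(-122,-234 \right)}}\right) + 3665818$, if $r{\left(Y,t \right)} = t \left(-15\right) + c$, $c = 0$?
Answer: $\frac{1189367148947986170673}{324447752449080} \approx 3.6658 \cdot 10^{6}$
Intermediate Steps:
$r{\left(Y,t \right)} = - 15 t$ ($r{\left(Y,t \right)} = t \left(-15\right) + 0 = - 15 t + 0 = - 15 t$)
$\left(- \frac{1674783}{-736326} + \frac{1}{\left(-1032503 - 1227141\right) r{\left(-122,-234 \right)}}\right) + 3665818 = \left(- \frac{1674783}{-736326} + \frac{1}{\left(-1032503 - 1227141\right) \left(\left(-15\right) \left(-234\right)\right)}\right) + 3665818 = \left(\left(-1674783\right) \left(- \frac{1}{736326}\right) + \frac{1}{\left(-2259644\right) 3510}\right) + 3665818 = \left(\frac{186087}{81814} - \frac{1}{7931350440}\right) + 3665818 = \frac{737960604623233}{324447752449080} + 3665818 = \frac{1189367148947986170673}{324447752449080}$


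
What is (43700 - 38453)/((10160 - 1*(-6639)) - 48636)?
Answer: -5247/31837 ≈ -0.16481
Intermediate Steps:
(43700 - 38453)/((10160 - 1*(-6639)) - 48636) = 5247/((10160 + 6639) - 48636) = 5247/(16799 - 48636) = 5247/(-31837) = 5247*(-1/31837) = -5247/31837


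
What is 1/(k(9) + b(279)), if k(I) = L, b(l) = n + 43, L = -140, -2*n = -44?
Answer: -1/75 ≈ -0.013333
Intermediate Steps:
n = 22 (n = -1/2*(-44) = 22)
b(l) = 65 (b(l) = 22 + 43 = 65)
k(I) = -140
1/(k(9) + b(279)) = 1/(-140 + 65) = 1/(-75) = -1/75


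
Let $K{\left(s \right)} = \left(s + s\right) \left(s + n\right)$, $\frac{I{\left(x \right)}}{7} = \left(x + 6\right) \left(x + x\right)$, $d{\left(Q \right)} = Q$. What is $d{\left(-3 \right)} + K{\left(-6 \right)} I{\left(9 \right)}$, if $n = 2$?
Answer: $90717$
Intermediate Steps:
$I{\left(x \right)} = 14 x \left(6 + x\right)$ ($I{\left(x \right)} = 7 \left(x + 6\right) \left(x + x\right) = 7 \left(6 + x\right) 2 x = 7 \cdot 2 x \left(6 + x\right) = 14 x \left(6 + x\right)$)
$K{\left(s \right)} = 2 s \left(2 + s\right)$ ($K{\left(s \right)} = \left(s + s\right) \left(s + 2\right) = 2 s \left(2 + s\right)$)
$d{\left(-3 \right)} + K{\left(-6 \right)} I{\left(9 \right)} = -3 + 2 \left(-6\right) \left(2 - 6\right) 14 \cdot 9 \left(6 + 9\right) = -3 + 2 \left(-6\right) \left(-4\right) 14 \cdot 9 \cdot 15 = -3 + 48 \cdot 1890 = -3 + 90720 = 90717$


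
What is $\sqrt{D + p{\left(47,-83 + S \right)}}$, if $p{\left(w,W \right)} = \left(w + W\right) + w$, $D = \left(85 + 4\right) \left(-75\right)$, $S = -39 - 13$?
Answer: $2 i \sqrt{1679} \approx 81.951 i$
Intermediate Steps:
$S = -52$ ($S = -39 - 13 = -52$)
$D = -6675$ ($D = 89 \left(-75\right) = -6675$)
$p{\left(w,W \right)} = W + 2 w$ ($p{\left(w,W \right)} = \left(W + w\right) + w = W + 2 w$)
$\sqrt{D + p{\left(47,-83 + S \right)}} = \sqrt{-6675 + \left(\left(-83 - 52\right) + 2 \cdot 47\right)} = \sqrt{-6675 + \left(-135 + 94\right)} = \sqrt{-6675 - 41} = \sqrt{-6716} = 2 i \sqrt{1679}$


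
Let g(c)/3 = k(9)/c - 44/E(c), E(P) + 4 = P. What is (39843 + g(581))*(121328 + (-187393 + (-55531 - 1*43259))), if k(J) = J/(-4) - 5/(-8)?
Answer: -17615440286473095/2681896 ≈ -6.5683e+9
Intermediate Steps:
E(P) = -4 + P
k(J) = 5/8 - J/4 (k(J) = J*(-1/4) - 5*(-1/8) = -J/4 + 5/8 = 5/8 - J/4)
g(c) = -132/(-4 + c) - 39/(8*c) (g(c) = 3*((5/8 - 1/4*9)/c - 44/(-4 + c)) = 3*((5/8 - 9/4)/c - 44/(-4 + c)) = 3*(-13/(8*c) - 44/(-4 + c)) = 3*(-44/(-4 + c) - 13/(8*c)) = -132/(-4 + c) - 39/(8*c))
(39843 + g(581))*(121328 + (-187393 + (-55531 - 1*43259))) = (39843 + (3/8)*(52 - 365*581)/(581*(-4 + 581)))*(121328 + (-187393 + (-55531 - 1*43259))) = (39843 + (3/8)*(1/581)*(52 - 212065)/577)*(121328 + (-187393 + (-55531 - 43259))) = (39843 + (3/8)*(1/581)*(1/577)*(-212013))*(121328 + (-187393 - 98790)) = (39843 - 636039/2681896)*(121328 - 286183) = (106854146289/2681896)*(-164855) = -17615440286473095/2681896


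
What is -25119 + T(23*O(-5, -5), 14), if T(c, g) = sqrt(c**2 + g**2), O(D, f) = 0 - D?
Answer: -25119 + sqrt(13421) ≈ -25003.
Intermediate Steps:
O(D, f) = -D
-25119 + T(23*O(-5, -5), 14) = -25119 + sqrt((23*(-1*(-5)))**2 + 14**2) = -25119 + sqrt((23*5)**2 + 196) = -25119 + sqrt(115**2 + 196) = -25119 + sqrt(13225 + 196) = -25119 + sqrt(13421)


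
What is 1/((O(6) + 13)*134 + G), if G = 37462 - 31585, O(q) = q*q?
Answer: 1/12443 ≈ 8.0367e-5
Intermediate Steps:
O(q) = q²
G = 5877
1/((O(6) + 13)*134 + G) = 1/((6² + 13)*134 + 5877) = 1/((36 + 13)*134 + 5877) = 1/(49*134 + 5877) = 1/(6566 + 5877) = 1/12443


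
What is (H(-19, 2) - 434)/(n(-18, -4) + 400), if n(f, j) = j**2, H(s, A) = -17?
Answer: -451/416 ≈ -1.0841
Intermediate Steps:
(H(-19, 2) - 434)/(n(-18, -4) + 400) = (-17 - 434)/((-4)**2 + 400) = -451/(16 + 400) = -451/416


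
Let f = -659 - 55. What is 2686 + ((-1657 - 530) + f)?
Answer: -215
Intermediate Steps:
f = -714
2686 + ((-1657 - 530) + f) = 2686 + ((-1657 - 530) - 714) = 2686 + (-2187 - 714) = 2686 - 2901 = -215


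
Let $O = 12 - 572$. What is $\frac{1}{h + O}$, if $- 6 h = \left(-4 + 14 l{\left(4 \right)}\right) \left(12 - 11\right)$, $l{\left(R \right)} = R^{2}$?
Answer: $- \frac{3}{1790} \approx -0.001676$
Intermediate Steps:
$O = -560$ ($O = 12 - 572 = -560$)
$h = - \frac{110}{3}$ ($h = - \frac{\left(-4 + 14 \cdot 4^{2}\right) \left(12 - 11\right)}{6} = - \frac{\left(-4 + 14 \cdot 16\right) 1}{6} = - \frac{\left(-4 + 224\right) 1}{6} = - \frac{220 \cdot 1}{6} = \left(- \frac{1}{6}\right) 220 = - \frac{110}{3} \approx -36.667$)
$\frac{1}{h + O} = \frac{1}{- \frac{110}{3} - 560} = \frac{1}{- \frac{1790}{3}} = - \frac{3}{1790}$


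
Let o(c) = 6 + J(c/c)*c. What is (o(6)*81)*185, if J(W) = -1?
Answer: 0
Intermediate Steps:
o(c) = 6 - c
(o(6)*81)*185 = ((6 - 1*6)*81)*185 = ((6 - 6)*81)*185 = (0*81)*185 = 0*185 = 0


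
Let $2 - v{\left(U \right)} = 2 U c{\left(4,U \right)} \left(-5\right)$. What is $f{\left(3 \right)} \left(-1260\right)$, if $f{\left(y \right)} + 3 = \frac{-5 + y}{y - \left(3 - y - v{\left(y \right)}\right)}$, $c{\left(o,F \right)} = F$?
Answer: $\frac{72324}{19} \approx 3806.5$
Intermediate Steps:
$v{\left(U \right)} = 2 + 10 U^{2}$ ($v{\left(U \right)} = 2 - 2 U U \left(-5\right) = 2 - 2 U \left(- 5 U\right) = 2 - - 10 U^{2} = 2 + 10 U^{2}$)
$f{\left(y \right)} = -3 + \frac{-5 + y}{-1 + 2 y + 10 y^{2}}$ ($f{\left(y \right)} = -3 + \frac{-5 + y}{y - \left(1 - y - 10 y^{2}\right)} = -3 + \frac{-5 + y}{y + \left(-1 + y + 10 y^{2}\right)} = -3 + \frac{-5 + y}{-1 + 2 y + 10 y^{2}}$)
$f{\left(3 \right)} \left(-1260\right) = \frac{-2 - 30 \cdot 3^{2} - 15}{-1 + 2 \cdot 3 + 10 \cdot 3^{2}} \left(-1260\right) = \frac{-2 - 270 - 15}{-1 + 6 + 10 \cdot 9} \left(-1260\right) = \frac{-2 - 270 - 15}{-1 + 6 + 90} \left(-1260\right) = \frac{1}{95} \left(-287\right) \left(-1260\right) = \left(- \frac{287}{95}\right) \left(-1260\right) = \frac{72324}{19}$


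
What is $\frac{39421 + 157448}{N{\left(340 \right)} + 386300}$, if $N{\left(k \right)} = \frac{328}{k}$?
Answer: $\frac{5577955}{10945194} \approx 0.50963$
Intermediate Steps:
$\frac{39421 + 157448}{N{\left(340 \right)} + 386300} = \frac{39421 + 157448}{\frac{328}{340} + 386300} = \frac{196869}{328 \cdot \frac{1}{340} + 386300} = \frac{196869}{\frac{82}{85} + 386300} = \frac{196869}{\frac{32835582}{85}} = 196869 \cdot \frac{85}{32835582} = \frac{5577955}{10945194}$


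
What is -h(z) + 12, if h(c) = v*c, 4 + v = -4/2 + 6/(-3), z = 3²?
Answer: 84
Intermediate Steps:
z = 9
v = -8 (v = -4 + (-4/2 + 6/(-3)) = -4 + (-4*½ + 6*(-⅓)) = -4 + (-2 - 2) = -4 - 4 = -8)
h(c) = -8*c
-h(z) + 12 = -(-8)*9 + 12 = -1*(-72) + 12 = 72 + 12 = 84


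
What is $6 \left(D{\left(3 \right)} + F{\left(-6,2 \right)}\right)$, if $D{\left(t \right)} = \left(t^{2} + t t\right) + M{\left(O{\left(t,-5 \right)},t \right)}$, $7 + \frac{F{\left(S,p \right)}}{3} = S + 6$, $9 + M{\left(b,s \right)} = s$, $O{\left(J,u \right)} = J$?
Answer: $-54$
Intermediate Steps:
$M{\left(b,s \right)} = -9 + s$
$F{\left(S,p \right)} = -3 + 3 S$ ($F{\left(S,p \right)} = -21 + 3 \left(S + 6\right) = -21 + 3 \left(6 + S\right) = -21 + \left(18 + 3 S\right) = -3 + 3 S$)
$D{\left(t \right)} = -9 + t + 2 t^{2}$ ($D{\left(t \right)} = \left(t^{2} + t t\right) + \left(-9 + t\right) = \left(t^{2} + t^{2}\right) + \left(-9 + t\right) = 2 t^{2} + \left(-9 + t\right) = -9 + t + 2 t^{2}$)
$6 \left(D{\left(3 \right)} + F{\left(-6,2 \right)}\right) = 6 \left(\left(-9 + 3 + 2 \cdot 3^{2}\right) + \left(-3 + 3 \left(-6\right)\right)\right) = 6 \left(\left(-9 + 3 + 2 \cdot 9\right) - 21\right) = 6 \left(\left(-9 + 3 + 18\right) - 21\right) = 6 \left(12 - 21\right) = 6 \left(-9\right) = -54$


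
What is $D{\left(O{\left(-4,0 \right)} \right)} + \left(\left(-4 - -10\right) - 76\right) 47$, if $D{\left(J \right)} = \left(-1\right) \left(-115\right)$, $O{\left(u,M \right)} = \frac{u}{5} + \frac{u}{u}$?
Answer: $-3175$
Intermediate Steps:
$O{\left(u,M \right)} = 1 + \frac{u}{5}$ ($O{\left(u,M \right)} = u \frac{1}{5} + 1 = \frac{u}{5} + 1 = 1 + \frac{u}{5}$)
$D{\left(J \right)} = 115$
$D{\left(O{\left(-4,0 \right)} \right)} + \left(\left(-4 - -10\right) - 76\right) 47 = 115 + \left(\left(-4 - -10\right) - 76\right) 47 = 115 + \left(\left(-4 + 10\right) - 76\right) 47 = 115 + \left(6 - 76\right) 47 = 115 - 3290 = -3175$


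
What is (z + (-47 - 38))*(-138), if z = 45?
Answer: 5520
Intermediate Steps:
(z + (-47 - 38))*(-138) = (45 + (-47 - 38))*(-138) = (45 - 85)*(-138) = -40*(-138) = 5520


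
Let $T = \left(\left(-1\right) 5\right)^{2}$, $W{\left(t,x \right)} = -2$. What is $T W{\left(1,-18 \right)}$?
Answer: $-50$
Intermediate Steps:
$T = 25$ ($T = \left(-5\right)^{2} = 25$)
$T W{\left(1,-18 \right)} = 25 \left(-2\right) = -50$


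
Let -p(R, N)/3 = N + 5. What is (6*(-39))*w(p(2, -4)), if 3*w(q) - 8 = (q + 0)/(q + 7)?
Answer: -1131/2 ≈ -565.50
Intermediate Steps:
p(R, N) = -15 - 3*N (p(R, N) = -3*(N + 5) = -3*(5 + N) = -15 - 3*N)
w(q) = 8/3 + q/(3*(7 + q)) (w(q) = 8/3 + ((q + 0)/(q + 7))/3 = 8/3 + (q/(7 + q))/3 = 8/3 + q/(3*(7 + q)))
(6*(-39))*w(p(2, -4)) = (6*(-39))*((56 + 9*(-15 - 3*(-4)))/(3*(7 + (-15 - 3*(-4))))) = -78*(56 + 9*(-15 + 12))/(7 + (-15 + 12)) = -78*(56 + 9*(-3))/(7 - 3) = -78*(56 - 27)/4 = -78*29/4 = -234*29/12 = -1131/2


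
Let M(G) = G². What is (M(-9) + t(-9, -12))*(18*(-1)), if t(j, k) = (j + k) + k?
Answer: -864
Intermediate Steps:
t(j, k) = j + 2*k
(M(-9) + t(-9, -12))*(18*(-1)) = ((-9)² + (-9 + 2*(-12)))*(18*(-1)) = (81 + (-9 - 24))*(-18) = (81 - 33)*(-18) = 48*(-18) = -864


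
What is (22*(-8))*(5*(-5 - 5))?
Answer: 8800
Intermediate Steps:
(22*(-8))*(5*(-5 - 5)) = -880*(-10) = -176*(-50) = 8800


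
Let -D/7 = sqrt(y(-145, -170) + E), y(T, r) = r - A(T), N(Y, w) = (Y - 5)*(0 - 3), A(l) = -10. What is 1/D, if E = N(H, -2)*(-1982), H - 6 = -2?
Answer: I*sqrt(6106)/42742 ≈ 0.0018282*I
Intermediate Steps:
H = 4 (H = 6 - 2 = 4)
N(Y, w) = 15 - 3*Y (N(Y, w) = (-5 + Y)*(-3) = 15 - 3*Y)
y(T, r) = 10 + r (y(T, r) = r - 1*(-10) = r + 10 = 10 + r)
E = -5946 (E = (15 - 3*4)*(-1982) = (15 - 12)*(-1982) = 3*(-1982) = -5946)
D = -7*I*sqrt(6106) (D = -7*sqrt((10 - 170) - 5946) = -7*sqrt(-160 - 5946) = -7*I*sqrt(6106) ≈ -546.99*I)
1/D = 1/(-7*I*sqrt(6106)) = I*sqrt(6106)/42742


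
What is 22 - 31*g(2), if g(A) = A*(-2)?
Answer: 146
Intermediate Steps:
g(A) = -2*A
22 - 31*g(2) = 22 - (-62)*2 = 22 - 31*(-4) = 22 + 124 = 146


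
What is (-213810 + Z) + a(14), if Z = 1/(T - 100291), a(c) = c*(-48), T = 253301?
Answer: -32817890819/153010 ≈ -2.1448e+5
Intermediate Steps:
a(c) = -48*c
Z = 1/153010 (Z = 1/(253301 - 100291) = 1/153010 ≈ 6.5355e-6)
(-213810 + Z) + a(14) = (-213810 + 1/153010) - 48*14 = -32715068099/153010 - 672 = -32817890819/153010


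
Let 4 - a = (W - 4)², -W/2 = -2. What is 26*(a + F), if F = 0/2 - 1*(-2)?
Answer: 156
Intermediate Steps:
W = 4 (W = -2*(-2) = 4)
F = 2 (F = 0*(½) + 2 = 0 + 2 = 2)
a = 4 (a = 4 - (4 - 4)² = 4 - 1*0² = 4 - 1*0 = 4 + 0 = 4)
26*(a + F) = 26*(4 + 2) = 26*6 = 156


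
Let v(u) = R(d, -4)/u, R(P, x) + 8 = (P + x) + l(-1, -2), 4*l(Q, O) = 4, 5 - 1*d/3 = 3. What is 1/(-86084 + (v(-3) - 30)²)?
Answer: -9/767531 ≈ -1.1726e-5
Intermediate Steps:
d = 6 (d = 15 - 3*3 = 15 - 9 = 6)
l(Q, O) = 1 (l(Q, O) = (¼)*4 = 1)
R(P, x) = -7 + P + x (R(P, x) = -8 + ((P + x) + 1) = -8 + (1 + P + x) = -7 + P + x)
v(u) = -5/u (v(u) = (-7 + 6 - 4)/u = -5/u)
1/(-86084 + (v(-3) - 30)²) = 1/(-86084 + (-5/(-3) - 30)²) = 1/(-86084 + (-5*(-⅓) - 30)²) = 1/(-86084 + (5/3 - 30)²) = 1/(-86084 + (-85/3)²) = 1/(-86084 + 7225/9) = 1/(-767531/9) = -9/767531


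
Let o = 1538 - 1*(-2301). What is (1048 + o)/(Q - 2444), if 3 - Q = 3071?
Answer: -4887/5512 ≈ -0.88661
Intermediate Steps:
Q = -3068 (Q = 3 - 1*3071 = 3 - 3071 = -3068)
o = 3839 (o = 1538 + 2301 = 3839)
(1048 + o)/(Q - 2444) = (1048 + 3839)/(-3068 - 2444) = 4887/(-5512) = 4887*(-1/5512) = -4887/5512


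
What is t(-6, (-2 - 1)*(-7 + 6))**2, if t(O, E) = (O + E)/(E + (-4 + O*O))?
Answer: 9/1225 ≈ 0.0073469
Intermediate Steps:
t(O, E) = (E + O)/(-4 + E + O**2) (t(O, E) = (E + O)/(E + (-4 + O**2)) = (E + O)/(-4 + E + O**2))
t(-6, (-2 - 1)*(-7 + 6))**2 = (((-2 - 1)*(-7 + 6) - 6)/(-4 + (-2 - 1)*(-7 + 6) + (-6)**2))**2 = ((-3*(-1) - 6)/(-4 - 3*(-1) + 36))**2 = ((3 - 6)/(-4 + 3 + 36))**2 = (-3/35)**2 = 9/1225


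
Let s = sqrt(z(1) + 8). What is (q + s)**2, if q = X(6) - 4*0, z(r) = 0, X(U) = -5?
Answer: 33 - 20*sqrt(2) ≈ 4.7157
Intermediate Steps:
s = 2*sqrt(2) (s = sqrt(0 + 8) = sqrt(8) = 2*sqrt(2) ≈ 2.8284)
q = -5 (q = -5 - 4*0 = -5 + 0 = -5)
(q + s)**2 = (-5 + 2*sqrt(2))**2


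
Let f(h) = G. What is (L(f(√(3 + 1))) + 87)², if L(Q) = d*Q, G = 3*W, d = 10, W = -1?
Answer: 3249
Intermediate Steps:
G = -3 (G = 3*(-1) = -3)
f(h) = -3
L(Q) = 10*Q
(L(f(√(3 + 1))) + 87)² = (10*(-3) + 87)² = (-30 + 87)² = 57² = 3249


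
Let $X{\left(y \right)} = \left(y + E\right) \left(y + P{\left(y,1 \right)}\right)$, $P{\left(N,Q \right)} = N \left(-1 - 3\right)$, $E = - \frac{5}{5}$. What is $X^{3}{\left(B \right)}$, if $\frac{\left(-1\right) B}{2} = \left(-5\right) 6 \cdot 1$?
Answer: $-1197770328000$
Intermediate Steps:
$E = -1$ ($E = \left(-5\right) \frac{1}{5} = -1$)
$P{\left(N,Q \right)} = - 4 N$ ($P{\left(N,Q \right)} = N \left(-1 - 3\right) = N \left(-4\right) = - 4 N$)
$B = 60$ ($B = - 2 \left(-5\right) 6 \cdot 1 = - 2 \left(\left(-30\right) 1\right) = \left(-2\right) \left(-30\right) = 60$)
$X{\left(y \right)} = - 3 y \left(-1 + y\right)$ ($X{\left(y \right)} = \left(y - 1\right) \left(y - 4 y\right) = \left(-1 + y\right) \left(- 3 y\right) = - 3 y \left(-1 + y\right)$)
$X^{3}{\left(B \right)} = \left(3 \cdot 60 \left(1 - 60\right)\right)^{3} = \left(3 \cdot 60 \left(-59\right)\right)^{3} = \left(-10620\right)^{3} = -1197770328000$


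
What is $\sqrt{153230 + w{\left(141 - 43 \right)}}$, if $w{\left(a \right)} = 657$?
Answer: $\sqrt{153887} \approx 392.28$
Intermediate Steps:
$\sqrt{153230 + w{\left(141 - 43 \right)}} = \sqrt{153230 + 657} = \sqrt{153887}$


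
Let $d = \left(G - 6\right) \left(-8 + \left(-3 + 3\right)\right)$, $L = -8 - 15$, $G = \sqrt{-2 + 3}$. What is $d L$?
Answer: $-920$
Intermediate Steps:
$G = 1$ ($G = \sqrt{1} = 1$)
$L = -23$
$d = 40$ ($d = \left(1 - 6\right) \left(-8 + \left(-3 + 3\right)\right) = - 5 \left(-8 + 0\right) = \left(-5\right) \left(-8\right) = 40$)
$d L = 40 \left(-23\right) = -920$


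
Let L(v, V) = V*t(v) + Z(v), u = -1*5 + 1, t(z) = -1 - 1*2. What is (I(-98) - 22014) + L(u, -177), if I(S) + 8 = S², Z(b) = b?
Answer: -11891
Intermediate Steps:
t(z) = -3 (t(z) = -1 - 2 = -3)
I(S) = -8 + S²
u = -4 (u = -5 + 1 = -4)
L(v, V) = v - 3*V (L(v, V) = V*(-3) + v = -3*V + v = v - 3*V)
(I(-98) - 22014) + L(u, -177) = ((-8 + (-98)²) - 22014) + (-4 - 3*(-177)) = ((-8 + 9604) - 22014) + (-4 + 531) = (9596 - 22014) + 527 = -12418 + 527 = -11891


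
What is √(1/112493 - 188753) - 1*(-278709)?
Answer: 278709 + 6*I*√66350218872539/112493 ≈ 2.7871e+5 + 434.46*I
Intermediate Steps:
√(1/112493 - 188753) - 1*(-278709) = √(1/112493 - 188753) + 278709 = √(-21233391228/112493) + 278709 = 6*I*√66350218872539/112493 + 278709 = 278709 + 6*I*√66350218872539/112493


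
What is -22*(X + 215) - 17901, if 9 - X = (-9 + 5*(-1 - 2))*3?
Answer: -24413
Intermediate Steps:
X = 81 (X = 9 - (-9 + 5*(-1 - 2))*3 = 9 - (-9 + 5*(-3))*3 = 9 - (-9 - 15)*3 = 9 - (-24)*3 = 9 - 1*(-72) = 9 + 72 = 81)
-22*(X + 215) - 17901 = -22*(81 + 215) - 17901 = -22*296 - 17901 = -6512 - 17901 = -24413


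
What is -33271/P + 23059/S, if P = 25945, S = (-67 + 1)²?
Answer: 453337279/113016420 ≈ 4.0113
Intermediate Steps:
S = 4356 (S = (-66)² = 4356)
-33271/P + 23059/S = -33271/25945 + 23059/4356 = 453337279/113016420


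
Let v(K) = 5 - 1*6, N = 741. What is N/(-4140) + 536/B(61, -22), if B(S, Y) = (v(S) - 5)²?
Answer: 60899/4140 ≈ 14.710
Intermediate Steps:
v(K) = -1 (v(K) = 5 - 6 = -1)
B(S, Y) = 36 (B(S, Y) = (-1 - 5)² = (-6)² = 36)
N/(-4140) + 536/B(61, -22) = 741/(-4140) + 536/36 = 741*(-1/4140) + 536*(1/36) = -247/1380 + 134/9 = 60899/4140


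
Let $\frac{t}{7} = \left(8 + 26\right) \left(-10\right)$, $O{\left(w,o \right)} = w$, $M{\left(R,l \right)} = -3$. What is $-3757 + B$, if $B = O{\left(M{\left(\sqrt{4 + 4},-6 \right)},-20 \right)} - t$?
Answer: $-1380$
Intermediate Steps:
$t = -2380$ ($t = 7 \left(8 + 26\right) \left(-10\right) = 7 \cdot 34 \left(-10\right) = 7 \left(-340\right) = -2380$)
$B = 2377$ ($B = -3 - -2380 = -3 + 2380 = 2377$)
$-3757 + B = -3757 + 2377 = -1380$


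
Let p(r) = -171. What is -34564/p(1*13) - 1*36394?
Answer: -6188810/171 ≈ -36192.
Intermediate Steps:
-34564/p(1*13) - 1*36394 = -34564/(-171) - 1*36394 = -34564*(-1/171) - 36394 = 34564/171 - 36394 = -6188810/171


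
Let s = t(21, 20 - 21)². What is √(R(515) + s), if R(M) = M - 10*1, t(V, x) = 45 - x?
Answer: √2621 ≈ 51.196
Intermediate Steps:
R(M) = -10 + M (R(M) = M - 10 = -10 + M)
s = 2116 (s = (45 - (20 - 21))² = (45 - 1*(-1))² = (45 + 1)² = 46² = 2116)
√(R(515) + s) = √((-10 + 515) + 2116) = √(505 + 2116) = √2621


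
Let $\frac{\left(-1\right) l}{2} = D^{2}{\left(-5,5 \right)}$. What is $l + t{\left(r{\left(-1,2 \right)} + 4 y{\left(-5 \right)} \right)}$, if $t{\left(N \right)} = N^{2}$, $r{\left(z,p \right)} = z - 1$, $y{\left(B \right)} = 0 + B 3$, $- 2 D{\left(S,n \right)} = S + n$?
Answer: $3844$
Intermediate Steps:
$D{\left(S,n \right)} = - \frac{S}{2} - \frac{n}{2}$ ($D{\left(S,n \right)} = - \frac{S + n}{2} = - \frac{S}{2} - \frac{n}{2}$)
$y{\left(B \right)} = 3 B$ ($y{\left(B \right)} = 0 + 3 B = 3 B$)
$r{\left(z,p \right)} = -1 + z$ ($r{\left(z,p \right)} = z - 1 = -1 + z$)
$l = 0$ ($l = - 2 \left(\left(- \frac{1}{2}\right) \left(-5\right) - \frac{5}{2}\right)^{2} = - 2 \left(\frac{5}{2} - \frac{5}{2}\right)^{2} = - 2 \cdot 0^{2} = \left(-2\right) 0 = 0$)
$l + t{\left(r{\left(-1,2 \right)} + 4 y{\left(-5 \right)} \right)} = 0 + \left(\left(-1 - 1\right) + 4 \cdot 3 \left(-5\right)\right)^{2} = 0 + \left(-2 + 4 \left(-15\right)\right)^{2} = 0 + \left(-2 - 60\right)^{2} = 0 + \left(-62\right)^{2} = 0 + 3844 = 3844$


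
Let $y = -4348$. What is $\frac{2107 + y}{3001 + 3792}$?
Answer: $- \frac{2241}{6793} \approx -0.3299$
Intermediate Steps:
$\frac{2107 + y}{3001 + 3792} = \frac{2107 - 4348}{3001 + 3792} = - \frac{2241}{6793}$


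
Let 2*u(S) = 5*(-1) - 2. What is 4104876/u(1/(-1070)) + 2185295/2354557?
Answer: -19330313742799/16481899 ≈ -1.1728e+6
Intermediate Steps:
u(S) = -7/2 (u(S) = (5*(-1) - 2)/2 = (-5 - 2)/2 = (1/2)*(-7) = -7/2)
4104876/u(1/(-1070)) + 2185295/2354557 = 4104876/(-7/2) + 2185295/2354557 = 4104876*(-2/7) + 2185295*(1/2354557) = -8209752/7 + 2185295/2354557 = -19330313742799/16481899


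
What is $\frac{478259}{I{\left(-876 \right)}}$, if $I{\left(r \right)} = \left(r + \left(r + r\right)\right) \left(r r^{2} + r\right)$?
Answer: $\frac{478259}{1766600078256} \approx 2.7072 \cdot 10^{-7}$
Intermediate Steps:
$I{\left(r \right)} = 3 r \left(r + r^{3}\right)$ ($I{\left(r \right)} = \left(r + 2 r\right) \left(r^{3} + r\right) = 3 r \left(r + r^{3}\right)$)
$\frac{478259}{I{\left(-876 \right)}} = \frac{478259}{3 \left(-876\right)^{2} \left(1 + \left(-876\right)^{2}\right)} = \frac{478259}{3 \cdot 767376 \left(1 + 767376\right)} = \frac{478259}{3 \cdot 767376 \cdot 767377} = \frac{478259}{1766600078256}$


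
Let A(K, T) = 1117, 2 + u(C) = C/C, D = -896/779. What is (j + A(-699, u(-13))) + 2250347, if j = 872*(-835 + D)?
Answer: 1185903664/779 ≈ 1.5223e+6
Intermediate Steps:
D = -896/779 (D = -896*1/779 = -896/779 ≈ -1.1502)
u(C) = -1 (u(C) = -2 + C/C = -2 + 1 = -1)
j = -567986792/779 (j = 872*(-835 - 896/779) = 872*(-651361/779) = -567986792/779 ≈ -7.2912e+5)
(j + A(-699, u(-13))) + 2250347 = (-567986792/779 + 1117) + 2250347 = -567116649/779 + 2250347 = 1185903664/779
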